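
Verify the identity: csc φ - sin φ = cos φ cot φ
LHS = 1/sin φ - sin φ = (1 - sin²φ)/sin φ = cos²φ/sin φ = cos φ · (cos φ/sin φ) = cos φ cot φ = RHS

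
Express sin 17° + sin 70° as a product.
sin 17° + sin 70° = 2 sin(43.5°) cos(-26.5°)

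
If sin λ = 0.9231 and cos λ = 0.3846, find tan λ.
tan λ = sin λ / cos λ = 2.4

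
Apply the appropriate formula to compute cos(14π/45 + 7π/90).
cos(14π/45 + 7π/90) = cos 14π/45 cos 7π/90 - sin 14π/45 sin 7π/90 = 0.342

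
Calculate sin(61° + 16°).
sin(61° + 16°) = sin 61° cos 16° + cos 61° sin 16° = 0.9744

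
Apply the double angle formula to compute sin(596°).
sin(596°) = 2 sin 298° cos 298° = -0.829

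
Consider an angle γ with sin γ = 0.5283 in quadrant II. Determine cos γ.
cos γ = ±√(1 - sin²γ) = -0.8491 (negative in QII)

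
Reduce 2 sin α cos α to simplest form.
2 sin α cos α = sin(2α) (using Double angle)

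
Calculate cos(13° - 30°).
cos(13° - 30°) = cos 13° cos 30° + sin 13° sin 30° = 0.9563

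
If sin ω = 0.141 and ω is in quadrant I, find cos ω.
cos ω = 0.99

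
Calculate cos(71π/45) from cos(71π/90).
cos(71π/45) = 1 - 2sin²71π/90 = 0.2419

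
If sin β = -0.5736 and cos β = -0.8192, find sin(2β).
sin(2β) = 2 sin β cos β = 0.9398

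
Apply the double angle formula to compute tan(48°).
tan(48°) = 2 tan 24° / (1 - tan²24°) = 1.111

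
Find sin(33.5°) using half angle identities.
sin(33.5°) = √((1 - cos 67°)/2) = 0.5519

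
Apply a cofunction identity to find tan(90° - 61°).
tan(90° - 61°) = cot(61°) = 0.5543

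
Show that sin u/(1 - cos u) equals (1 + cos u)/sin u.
LHS = sin u(1 + cos u) / ((1 - cos u)(1 + cos u)) = sin u(1 + cos u) / (1 - cos²u) = sin u(1 + cos u) / sin²u = (1 + cos u)/sin u = RHS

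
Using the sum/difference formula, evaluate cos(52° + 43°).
cos(52° + 43°) = cos 52° cos 43° - sin 52° sin 43° = -0.08716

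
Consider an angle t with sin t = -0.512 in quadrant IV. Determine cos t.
cos t = √(1 - sin²t) = 0.859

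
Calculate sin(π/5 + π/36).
sin(π/5 + π/36) = sin π/5 cos π/36 + cos π/5 sin π/36 = 0.6561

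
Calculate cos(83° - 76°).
cos(83° - 76°) = cos 83° cos 76° + sin 83° sin 76° = 0.9925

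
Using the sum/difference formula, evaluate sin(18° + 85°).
sin(18° + 85°) = sin 18° cos 85° + cos 18° sin 85° = 0.9744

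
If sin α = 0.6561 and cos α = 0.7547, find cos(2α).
cos(2α) = cos²α - sin²α = 0.1391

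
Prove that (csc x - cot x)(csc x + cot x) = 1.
LHS = csc²x - cot²x = (1 + cot²x) - cot²x = 1 = RHS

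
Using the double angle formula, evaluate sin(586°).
sin(586°) = 2 sin 293° cos 293° = -0.7193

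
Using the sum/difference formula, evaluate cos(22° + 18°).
cos(22° + 18°) = cos 22° cos 18° - sin 22° sin 18° = 0.766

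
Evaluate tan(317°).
tan(317°) = -0.9325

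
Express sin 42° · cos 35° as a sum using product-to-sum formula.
sin 42° cos 35° = (1/2)[sin(42°+35°) + sin(42°-35°)]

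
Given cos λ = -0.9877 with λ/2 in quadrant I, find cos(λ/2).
cos(λ/2) = ±√((1 + cos λ)/2); positive since λ/2 ∈ QI, so cos(λ/2) = 0.07842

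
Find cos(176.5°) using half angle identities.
cos(176.5°) = -√((1 + cos 353°)/2) = -0.9981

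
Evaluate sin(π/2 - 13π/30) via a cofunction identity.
sin(π/2 - 13π/30) = cos(13π/30) = 0.2079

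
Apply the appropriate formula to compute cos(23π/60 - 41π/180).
cos(23π/60 - 41π/180) = cos 23π/60 cos 41π/180 + sin 23π/60 sin 41π/180 = 0.8829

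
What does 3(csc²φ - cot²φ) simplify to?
3(csc²φ - cot²φ) = 3 (using Pythagorean identity)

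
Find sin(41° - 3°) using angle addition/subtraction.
sin(41° - 3°) = sin 41° cos 3° - cos 41° sin 3° = 0.6157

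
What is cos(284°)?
cos(284°) = 0.2419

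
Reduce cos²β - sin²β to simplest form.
cos²β - sin²β = cos(2β) (using Double angle)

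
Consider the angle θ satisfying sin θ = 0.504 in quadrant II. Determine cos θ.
cos θ = ±√(1 - sin²θ) = -0.8637 (negative in QII)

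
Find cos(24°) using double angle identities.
cos(24°) = 1 - 2sin²12° = 0.9135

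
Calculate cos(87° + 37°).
cos(87° + 37°) = cos 87° cos 37° - sin 87° sin 37° = -0.5592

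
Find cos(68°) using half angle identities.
cos(68°) = √((1 + cos 136°)/2) = 0.3746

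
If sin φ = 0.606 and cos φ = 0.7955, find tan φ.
tan φ = sin φ / cos φ = 0.7618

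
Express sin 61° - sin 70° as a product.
sin 61° - sin 70° = 2 cos(65.5°) sin(-4.5°)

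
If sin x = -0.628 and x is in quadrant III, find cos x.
cos x = -0.7782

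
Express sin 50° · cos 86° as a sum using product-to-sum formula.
sin 50° cos 86° = (1/2)[sin(50°+86°) + sin(50°-86°)]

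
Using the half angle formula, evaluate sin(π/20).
sin(π/20) = √((1 - cos π/10)/2) = 0.1564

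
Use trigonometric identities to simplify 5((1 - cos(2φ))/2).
5((1 - cos(2φ))/2) = 5(sin²φ) (using Power reduction)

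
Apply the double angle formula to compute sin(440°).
sin(440°) = 2 sin 220° cos 220° = 0.9848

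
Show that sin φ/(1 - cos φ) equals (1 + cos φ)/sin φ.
LHS = sin φ(1 + cos φ) / ((1 - cos φ)(1 + cos φ)) = sin φ(1 + cos φ) / (1 - cos²φ) = sin φ(1 + cos φ) / sin²φ = (1 + cos φ)/sin φ = RHS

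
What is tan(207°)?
tan(207°) = 0.5095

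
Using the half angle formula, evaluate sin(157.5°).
sin(157.5°) = √((1 - cos 315°)/2) = √(2-√2)/2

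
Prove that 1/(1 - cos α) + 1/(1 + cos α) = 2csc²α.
LHS = [(1 + cos α) + (1 - cos α)] / [(1 - cos α)(1 + cos α)] = 2/(1 - cos²α) = 2/sin²α = 2csc²α = RHS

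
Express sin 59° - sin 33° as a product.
sin 59° - sin 33° = 2 cos(46°) sin(13°)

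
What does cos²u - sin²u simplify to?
cos²u - sin²u = cos(2u) (using Double angle)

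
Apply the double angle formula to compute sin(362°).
sin(362°) = 2 sin 181° cos 181° = 0.0349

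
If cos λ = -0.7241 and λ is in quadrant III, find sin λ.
sin λ = -0.6897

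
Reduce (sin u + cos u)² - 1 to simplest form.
(sin u + cos u)² - 1 = sin(2u) (using Pythagorean + double angle)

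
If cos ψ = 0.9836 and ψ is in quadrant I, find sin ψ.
sin ψ = 0.1804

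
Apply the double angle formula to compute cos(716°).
cos(716°) = cos²358° - sin²358° = 0.9976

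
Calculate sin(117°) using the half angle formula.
sin(117°) = √((1 - cos 234°)/2) = 0.891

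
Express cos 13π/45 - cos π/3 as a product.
cos 13π/45 - cos π/3 = -2 sin(14π/45) sin(-π/45)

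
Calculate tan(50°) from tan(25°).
tan(50°) = 2 tan 25° / (1 - tan²25°) = 1.192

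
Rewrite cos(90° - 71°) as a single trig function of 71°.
cos(90° - 71°) = sin(71°)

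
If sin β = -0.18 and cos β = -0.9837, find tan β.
tan β = sin β / cos β = 0.183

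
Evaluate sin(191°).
sin(191°) = -0.1908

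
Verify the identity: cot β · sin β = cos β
LHS = (cos β/sin β) · sin β = cos β = RHS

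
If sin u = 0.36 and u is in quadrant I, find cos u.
cos u = 0.933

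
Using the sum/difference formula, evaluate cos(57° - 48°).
cos(57° - 48°) = cos 57° cos 48° + sin 57° sin 48° = 0.9877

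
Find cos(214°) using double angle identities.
cos(214°) = cos²107° - sin²107° = -0.829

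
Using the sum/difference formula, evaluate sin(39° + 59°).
sin(39° + 59°) = sin 39° cos 59° + cos 39° sin 59° = 0.9903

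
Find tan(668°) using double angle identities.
tan(668°) = 2 tan 334° / (1 - tan²334°) = -1.28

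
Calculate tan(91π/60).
tan(91π/60) = -19.08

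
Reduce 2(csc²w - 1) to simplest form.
2(csc²w - 1) = 2(cot²w) (using Pythagorean identity)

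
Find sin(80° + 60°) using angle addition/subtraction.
sin(80° + 60°) = sin 80° cos 60° + cos 80° sin 60° = 0.6428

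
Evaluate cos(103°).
cos(103°) = -0.225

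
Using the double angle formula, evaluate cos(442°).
cos(442°) = 2cos²221° - 1 = 0.1392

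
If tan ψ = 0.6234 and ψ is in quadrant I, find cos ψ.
cos ψ = 0.8486 (using tan²ψ + 1 = sec²ψ)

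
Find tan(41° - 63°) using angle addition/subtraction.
tan(41° - 63°) = (tan 41° - tan 63°)/(1 + tan 41° tan 63°) = -0.404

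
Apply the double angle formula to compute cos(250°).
cos(250°) = cos²125° - sin²125° = -0.342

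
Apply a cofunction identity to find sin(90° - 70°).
sin(90° - 70°) = cos(70°) = 0.342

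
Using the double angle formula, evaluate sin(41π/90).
sin(41π/90) = 2 sin 41π/180 cos 41π/180 = 0.9903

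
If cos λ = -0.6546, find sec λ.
sec λ = 1/cos λ = -1.528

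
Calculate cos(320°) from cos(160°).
cos(320°) = cos²160° - sin²160° = 0.766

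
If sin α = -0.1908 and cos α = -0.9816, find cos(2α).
cos(2α) = cos²α - sin²α = 0.9271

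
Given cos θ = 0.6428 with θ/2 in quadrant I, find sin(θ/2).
sin(θ/2) = ±√((1 - cos θ)/2); positive since θ/2 ∈ QI, so sin(θ/2) = 0.4226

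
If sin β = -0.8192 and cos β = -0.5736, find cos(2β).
cos(2β) = cos²β - sin²β = -0.3421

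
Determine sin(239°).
sin(239°) = -0.8572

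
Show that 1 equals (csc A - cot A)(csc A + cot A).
RHS = csc²A - cot²A = (1 + cot²A) - cot²A = 1 = LHS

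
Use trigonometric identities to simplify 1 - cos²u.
1 - cos²u = sin²u (using Pythagorean identity)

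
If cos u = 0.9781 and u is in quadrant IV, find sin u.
sin u = -0.2081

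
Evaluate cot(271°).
cot(271°) = -0.01746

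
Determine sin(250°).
sin(250°) = -0.9397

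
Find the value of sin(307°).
sin(307°) = -0.7986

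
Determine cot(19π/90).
cot(19π/90) = 1.28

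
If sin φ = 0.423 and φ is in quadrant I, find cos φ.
cos φ = 0.9061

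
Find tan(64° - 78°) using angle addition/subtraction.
tan(64° - 78°) = (tan 64° - tan 78°)/(1 + tan 64° tan 78°) = -0.2493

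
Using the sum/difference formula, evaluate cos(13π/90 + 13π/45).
cos(13π/90 + 13π/45) = cos 13π/90 cos 13π/45 - sin 13π/90 sin 13π/45 = 0.2079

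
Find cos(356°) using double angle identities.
cos(356°) = cos²178° - sin²178° = 0.9976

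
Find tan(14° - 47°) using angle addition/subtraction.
tan(14° - 47°) = (tan 14° - tan 47°)/(1 + tan 14° tan 47°) = -0.6494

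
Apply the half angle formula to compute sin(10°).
sin(10°) = √((1 - cos 20°)/2) = 0.1736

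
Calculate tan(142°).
tan(142°) = -0.7813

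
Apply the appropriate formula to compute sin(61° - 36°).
sin(61° - 36°) = sin 61° cos 36° - cos 61° sin 36° = 0.4226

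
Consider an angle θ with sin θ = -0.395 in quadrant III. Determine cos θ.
cos θ = ±√(1 - sin²θ) = -0.9187 (negative in QIII)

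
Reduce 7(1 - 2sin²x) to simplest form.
7(1 - 2sin²x) = 7(cos(2x)) (using Double angle)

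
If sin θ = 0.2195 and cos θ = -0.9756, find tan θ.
tan θ = sin θ / cos θ = -0.225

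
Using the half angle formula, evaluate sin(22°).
sin(22°) = √((1 - cos 44°)/2) = 0.3746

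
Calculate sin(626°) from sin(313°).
sin(626°) = 2 sin 313° cos 313° = -0.9976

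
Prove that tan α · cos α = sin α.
LHS = (sin α/cos α) · cos α = sin α = RHS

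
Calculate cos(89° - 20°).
cos(89° - 20°) = cos 89° cos 20° + sin 89° sin 20° = 0.3584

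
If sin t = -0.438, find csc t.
csc t = 1/sin t = -2.283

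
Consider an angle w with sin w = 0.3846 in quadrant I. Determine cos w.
cos w = √(1 - sin²w) = 0.9231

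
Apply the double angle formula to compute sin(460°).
sin(460°) = 2 sin 230° cos 230° = 0.9848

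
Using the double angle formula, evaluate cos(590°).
cos(590°) = 2cos²295° - 1 = -0.6428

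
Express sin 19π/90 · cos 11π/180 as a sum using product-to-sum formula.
sin 19π/90 cos 11π/180 = (1/2)[sin(19π/90+11π/180) + sin(19π/90-11π/180)]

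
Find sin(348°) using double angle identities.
sin(348°) = 2 sin 174° cos 174° = -0.2079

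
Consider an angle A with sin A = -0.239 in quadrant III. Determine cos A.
cos A = ±√(1 - sin²A) = -0.971 (negative in QIII)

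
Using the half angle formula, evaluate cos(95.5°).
cos(95.5°) = -√((1 + cos 191°)/2) = -0.09585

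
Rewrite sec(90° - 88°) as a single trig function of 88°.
sec(90° - 88°) = csc(88°)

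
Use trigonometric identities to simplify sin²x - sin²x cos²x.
sin²x - sin²x cos²x = sin⁴x (using Factoring)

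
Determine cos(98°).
cos(98°) = -0.1392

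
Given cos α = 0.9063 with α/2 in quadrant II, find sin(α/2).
sin(α/2) = ±√((1 - cos α)/2); positive since α/2 ∈ QII, so sin(α/2) = 0.2164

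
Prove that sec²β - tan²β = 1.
LHS = 1/cos²β - sin²β/cos²β = (1 - sin²β)/cos²β = cos²β/cos²β = 1 = RHS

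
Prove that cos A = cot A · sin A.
RHS = (cos A/sin A) · sin A = cos A = LHS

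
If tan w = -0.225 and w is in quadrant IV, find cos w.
cos w = 0.9756 (using tan²w + 1 = sec²w)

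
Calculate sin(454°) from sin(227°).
sin(454°) = 2 sin 227° cos 227° = 0.9976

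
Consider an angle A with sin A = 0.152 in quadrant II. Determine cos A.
cos A = ±√(1 - sin²A) = -0.9884 (negative in QII)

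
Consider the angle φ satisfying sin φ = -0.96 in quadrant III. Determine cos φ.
cos φ = ±√(1 - sin²φ) = -0.28 (negative in QIII)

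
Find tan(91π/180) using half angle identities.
tan(91π/180) = sin 91π/90 / (1 + cos 91π/90) = -57.29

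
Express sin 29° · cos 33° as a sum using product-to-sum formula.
sin 29° cos 33° = (1/2)[sin(29°+33°) + sin(29°-33°)]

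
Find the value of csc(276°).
csc(276°) = -1.006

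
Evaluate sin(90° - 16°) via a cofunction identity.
sin(90° - 16°) = cos(16°) = 0.9613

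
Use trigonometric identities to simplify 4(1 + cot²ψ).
4(1 + cot²ψ) = 4(csc²ψ) (using Pythagorean identity)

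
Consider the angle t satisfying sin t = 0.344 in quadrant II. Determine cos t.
cos t = ±√(1 - sin²t) = -0.939 (negative in QII)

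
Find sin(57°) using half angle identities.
sin(57°) = √((1 - cos 114°)/2) = 0.8387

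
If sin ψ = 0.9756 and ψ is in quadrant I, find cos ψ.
cos ψ = 0.2196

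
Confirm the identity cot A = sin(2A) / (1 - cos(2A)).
RHS = 2 sin A cos A / (2sin²A) = cos A/sin A = cot A = LHS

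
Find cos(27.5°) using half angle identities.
cos(27.5°) = √((1 + cos 55°)/2) = 0.887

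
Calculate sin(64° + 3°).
sin(64° + 3°) = sin 64° cos 3° + cos 64° sin 3° = 0.9205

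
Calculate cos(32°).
cos(32°) = 0.848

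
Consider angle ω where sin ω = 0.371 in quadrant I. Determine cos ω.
cos ω = √(1 - sin²ω) = 0.9286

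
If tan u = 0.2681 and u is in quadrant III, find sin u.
sin u = -0.259 (using tan²u + 1 = sec²u)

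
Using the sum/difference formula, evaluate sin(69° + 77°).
sin(69° + 77°) = sin 69° cos 77° + cos 69° sin 77° = 0.5592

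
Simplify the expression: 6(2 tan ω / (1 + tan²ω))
6(2 tan ω / (1 + tan²ω)) = 6(sin(2ω)) (using Double angle)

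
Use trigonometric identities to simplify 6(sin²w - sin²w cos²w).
6(sin²w - sin²w cos²w) = 6(sin⁴w) (using Factoring)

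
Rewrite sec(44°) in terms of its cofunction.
sec(44°) = csc(90° - 44°) = csc(46°)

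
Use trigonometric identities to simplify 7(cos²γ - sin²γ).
7(cos²γ - sin²γ) = 7(cos(2γ)) (using Double angle)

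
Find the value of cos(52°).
cos(52°) = 0.6157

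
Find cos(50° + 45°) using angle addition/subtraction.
cos(50° + 45°) = cos 50° cos 45° - sin 50° sin 45° = -0.08716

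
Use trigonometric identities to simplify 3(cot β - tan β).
3(cot β - tan β) = 3(2 cot(2β)) (using Double angle)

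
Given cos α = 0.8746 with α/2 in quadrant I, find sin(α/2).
sin(α/2) = ±√((1 - cos α)/2); positive since α/2 ∈ QI, so sin(α/2) = 0.2504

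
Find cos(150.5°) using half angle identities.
cos(150.5°) = -√((1 + cos 301°)/2) = -0.8704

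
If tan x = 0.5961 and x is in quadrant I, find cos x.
cos x = 0.859 (using tan²x + 1 = sec²x)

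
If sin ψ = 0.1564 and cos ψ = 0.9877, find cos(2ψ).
cos(2ψ) = cos²ψ - sin²ψ = 0.9511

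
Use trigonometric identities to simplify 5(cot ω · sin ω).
5(cot ω · sin ω) = 5(cos ω) (using Quotient identity)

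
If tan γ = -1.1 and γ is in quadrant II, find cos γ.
cos γ = -0.6727 (using tan²γ + 1 = sec²γ)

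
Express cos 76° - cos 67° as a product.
cos 76° - cos 67° = -2 sin(71.5°) sin(4.5°)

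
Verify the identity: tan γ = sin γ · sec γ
RHS = sin γ · (1/cos γ) = sin γ/cos γ = tan γ = LHS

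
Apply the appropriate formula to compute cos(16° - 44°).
cos(16° - 44°) = cos 16° cos 44° + sin 16° sin 44° = 0.8829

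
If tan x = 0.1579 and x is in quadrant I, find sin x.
sin x = 0.156 (using tan²x + 1 = sec²x)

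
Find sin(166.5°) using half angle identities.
sin(166.5°) = √((1 - cos 333°)/2) = 0.2334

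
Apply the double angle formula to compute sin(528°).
sin(528°) = 2 sin 264° cos 264° = 0.2079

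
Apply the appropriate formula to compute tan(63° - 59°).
tan(63° - 59°) = (tan 63° - tan 59°)/(1 + tan 63° tan 59°) = 0.06993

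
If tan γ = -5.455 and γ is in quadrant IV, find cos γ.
cos γ = 0.1803 (using tan²γ + 1 = sec²γ)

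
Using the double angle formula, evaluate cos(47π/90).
cos(47π/90) = cos²47π/180 - sin²47π/180 = -0.06976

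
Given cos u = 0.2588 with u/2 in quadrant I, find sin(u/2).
sin(u/2) = ±√((1 - cos u)/2); positive since u/2 ∈ QI, so sin(u/2) = 0.6088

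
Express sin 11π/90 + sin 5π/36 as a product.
sin 11π/90 + sin 5π/36 = 2 sin(47π/360) cos(-π/120)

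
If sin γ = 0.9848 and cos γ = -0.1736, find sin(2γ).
sin(2γ) = 2 sin γ cos γ = -0.3419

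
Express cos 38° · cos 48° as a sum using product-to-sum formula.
cos 38° cos 48° = (1/2)[cos(38°-48°) + cos(38°+48°)]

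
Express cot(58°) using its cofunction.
cot(58°) = tan(90° - 58°) = tan(32°)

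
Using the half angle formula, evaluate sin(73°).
sin(73°) = √((1 - cos 146°)/2) = 0.9563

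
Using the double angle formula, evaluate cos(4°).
cos(4°) = cos²2° - sin²2° = 0.9976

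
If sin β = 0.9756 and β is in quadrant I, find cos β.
cos β = 0.2196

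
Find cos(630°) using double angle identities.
cos(630°) = cos²315° - sin²315° = 0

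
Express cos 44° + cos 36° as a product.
cos 44° + cos 36° = 2 cos(40°) cos(4°)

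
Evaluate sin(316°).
sin(316°) = -0.6947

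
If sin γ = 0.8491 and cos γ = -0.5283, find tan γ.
tan γ = sin γ / cos γ = -1.607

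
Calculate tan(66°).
tan(66°) = 2.246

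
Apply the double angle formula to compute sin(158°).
sin(158°) = 2 sin 79° cos 79° = 0.3746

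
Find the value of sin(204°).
sin(204°) = -0.4067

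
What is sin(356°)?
sin(356°) = -0.06976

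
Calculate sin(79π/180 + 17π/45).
sin(79π/180 + 17π/45) = sin 79π/180 cos 17π/45 + cos 79π/180 sin 17π/45 = 0.5446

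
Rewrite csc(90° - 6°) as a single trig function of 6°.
csc(90° - 6°) = sec(6°)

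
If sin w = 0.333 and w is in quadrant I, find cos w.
cos w = 0.9429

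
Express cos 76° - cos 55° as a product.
cos 76° - cos 55° = -2 sin(65.5°) sin(10.5°)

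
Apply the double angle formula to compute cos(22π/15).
cos(22π/15) = cos²11π/15 - sin²11π/15 = -0.1045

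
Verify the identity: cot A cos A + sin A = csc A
LHS = cos²A/sin A + sin A = (cos²A + sin²A)/sin A = 1/sin A = csc A = RHS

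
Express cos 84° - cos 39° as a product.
cos 84° - cos 39° = -2 sin(61.5°) sin(22.5°)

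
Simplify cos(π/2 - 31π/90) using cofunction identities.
cos(π/2 - 31π/90) = sin(31π/90)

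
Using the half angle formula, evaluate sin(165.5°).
sin(165.5°) = √((1 - cos 331°)/2) = 0.2504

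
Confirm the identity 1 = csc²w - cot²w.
RHS = 1/sin²w - cos²w/sin²w = (1 - cos²w)/sin²w = sin²w/sin²w = 1 = LHS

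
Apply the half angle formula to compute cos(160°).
cos(160°) = -√((1 + cos 320°)/2) = -0.9397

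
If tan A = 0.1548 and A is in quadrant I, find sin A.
sin A = 0.153 (using tan²A + 1 = sec²A)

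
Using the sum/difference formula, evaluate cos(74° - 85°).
cos(74° - 85°) = cos 74° cos 85° + sin 74° sin 85° = 0.9816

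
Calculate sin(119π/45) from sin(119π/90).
sin(119π/45) = 2 sin 119π/90 cos 119π/90 = 0.8988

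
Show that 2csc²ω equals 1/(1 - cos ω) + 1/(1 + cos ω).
RHS = [(1 + cos ω) + (1 - cos ω)] / [(1 - cos ω)(1 + cos ω)] = 2/(1 - cos²ω) = 2/sin²ω = 2csc²ω = LHS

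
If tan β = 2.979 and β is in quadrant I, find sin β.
sin β = 0.948 (using tan²β + 1 = sec²β)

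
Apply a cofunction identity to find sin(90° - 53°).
sin(90° - 53°) = cos(53°) = 0.6018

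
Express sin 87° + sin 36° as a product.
sin 87° + sin 36° = 2 sin(61.5°) cos(25.5°)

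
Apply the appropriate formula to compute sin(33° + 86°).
sin(33° + 86°) = sin 33° cos 86° + cos 33° sin 86° = 0.8746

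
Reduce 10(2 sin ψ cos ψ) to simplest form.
10(2 sin ψ cos ψ) = 10(sin(2ψ)) (using Double angle)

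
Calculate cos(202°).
cos(202°) = -0.9272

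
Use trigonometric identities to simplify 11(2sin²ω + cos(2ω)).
11(2sin²ω + cos(2ω)) = 11 (using Double angle)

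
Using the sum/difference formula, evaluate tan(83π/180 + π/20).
tan(83π/180 + π/20) = (tan 83π/180 + tan π/20)/(1 - tan 83π/180 tan π/20) = -28.64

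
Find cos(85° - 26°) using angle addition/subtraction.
cos(85° - 26°) = cos 85° cos 26° + sin 85° sin 26° = 0.515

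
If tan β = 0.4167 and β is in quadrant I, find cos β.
cos β = 0.9231 (using tan²β + 1 = sec²β)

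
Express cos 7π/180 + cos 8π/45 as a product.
cos 7π/180 + cos 8π/45 = 2 cos(13π/120) cos(-5π/72)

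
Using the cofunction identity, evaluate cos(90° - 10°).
cos(90° - 10°) = sin(10°) = 0.1736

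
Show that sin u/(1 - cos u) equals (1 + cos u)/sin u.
LHS = sin u(1 + cos u) / ((1 - cos u)(1 + cos u)) = sin u(1 + cos u) / (1 - cos²u) = sin u(1 + cos u) / sin²u = (1 + cos u)/sin u = RHS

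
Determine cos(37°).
cos(37°) = 0.7986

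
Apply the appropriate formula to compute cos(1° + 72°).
cos(1° + 72°) = cos 1° cos 72° - sin 1° sin 72° = 0.2924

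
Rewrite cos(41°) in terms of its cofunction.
cos(41°) = sin(90° - 41°) = sin(49°)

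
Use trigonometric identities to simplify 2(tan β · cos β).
2(tan β · cos β) = 2(sin β) (using Quotient identity)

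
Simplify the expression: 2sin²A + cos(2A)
2sin²A + cos(2A) = 1 (using Double angle)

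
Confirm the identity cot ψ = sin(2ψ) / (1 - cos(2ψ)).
RHS = 2 sin ψ cos ψ / (2sin²ψ) = cos ψ/sin ψ = cot ψ = LHS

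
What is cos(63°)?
cos(63°) = 0.454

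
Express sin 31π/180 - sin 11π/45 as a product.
sin 31π/180 - sin 11π/45 = 2 cos(5π/24) sin(-13π/360)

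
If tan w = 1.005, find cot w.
cot w = 1/tan w = 0.995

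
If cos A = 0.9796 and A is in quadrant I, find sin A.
sin A = 0.201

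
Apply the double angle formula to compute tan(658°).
tan(658°) = 2 tan 329° / (1 - tan²329°) = -1.881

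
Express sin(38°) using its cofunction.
sin(38°) = cos(90° - 38°) = cos(52°)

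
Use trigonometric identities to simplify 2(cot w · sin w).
2(cot w · sin w) = 2(cos w) (using Quotient identity)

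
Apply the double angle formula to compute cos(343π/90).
cos(343π/90) = cos²343π/180 - sin²343π/180 = 0.829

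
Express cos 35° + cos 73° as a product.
cos 35° + cos 73° = 2 cos(54°) cos(-19°)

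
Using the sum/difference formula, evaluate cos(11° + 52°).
cos(11° + 52°) = cos 11° cos 52° - sin 11° sin 52° = 0.454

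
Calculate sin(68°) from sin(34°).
sin(68°) = 2 sin 34° cos 34° = 0.9272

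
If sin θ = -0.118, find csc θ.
csc θ = 1/sin θ = -8.475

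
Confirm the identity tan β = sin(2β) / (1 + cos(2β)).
RHS = 2 sin β cos β / (2cos²β) = sin β/cos β = tan β = LHS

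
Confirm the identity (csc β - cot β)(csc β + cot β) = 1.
LHS = csc²β - cot²β = (1 + cot²β) - cot²β = 1 = RHS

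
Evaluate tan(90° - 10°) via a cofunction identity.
tan(90° - 10°) = cot(10°) = 5.671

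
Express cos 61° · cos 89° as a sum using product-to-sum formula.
cos 61° cos 89° = (1/2)[cos(61°-89°) + cos(61°+89°)]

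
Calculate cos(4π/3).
cos(4π/3) = -1/2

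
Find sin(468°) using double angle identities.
sin(468°) = 2 sin 234° cos 234° = 0.9511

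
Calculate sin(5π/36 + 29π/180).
sin(5π/36 + 29π/180) = sin 5π/36 cos 29π/180 + cos 5π/36 sin 29π/180 = 0.809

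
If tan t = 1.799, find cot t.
cot t = 1/tan t = 0.5559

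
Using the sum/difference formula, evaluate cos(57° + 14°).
cos(57° + 14°) = cos 57° cos 14° - sin 57° sin 14° = 0.3256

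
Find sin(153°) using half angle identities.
sin(153°) = √((1 - cos 306°)/2) = 0.454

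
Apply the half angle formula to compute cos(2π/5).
cos(2π/5) = √((1 + cos 4π/5)/2) = 0.309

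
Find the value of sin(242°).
sin(242°) = -0.8829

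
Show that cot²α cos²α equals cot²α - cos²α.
RHS = cos²α/sin²α - cos²α = cos²α(1/sin²α - 1) = cos²α · (1 - sin²α)/sin²α = cos²α · cos²α/sin²α = cos²α · cot²α = LHS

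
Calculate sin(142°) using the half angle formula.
sin(142°) = √((1 - cos 284°)/2) = 0.6157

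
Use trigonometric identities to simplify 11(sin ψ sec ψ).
11(sin ψ sec ψ) = 11(tan ψ) (using Reciprocal + quotient)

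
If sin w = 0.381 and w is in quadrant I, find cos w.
cos w = 0.9246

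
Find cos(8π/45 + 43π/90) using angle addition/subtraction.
cos(8π/45 + 43π/90) = cos 8π/45 cos 43π/90 - sin 8π/45 sin 43π/90 = -0.4695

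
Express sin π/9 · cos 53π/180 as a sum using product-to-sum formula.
sin π/9 cos 53π/180 = (1/2)[sin(π/9+53π/180) + sin(π/9-53π/180)]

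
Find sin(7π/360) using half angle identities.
sin(7π/360) = √((1 - cos 7π/180)/2) = 0.06105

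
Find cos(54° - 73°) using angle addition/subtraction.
cos(54° - 73°) = cos 54° cos 73° + sin 54° sin 73° = 0.9455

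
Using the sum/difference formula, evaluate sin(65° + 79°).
sin(65° + 79°) = sin 65° cos 79° + cos 65° sin 79° = 0.5878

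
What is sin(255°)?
sin(255°) = -(√6+√2)/4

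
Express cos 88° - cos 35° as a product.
cos 88° - cos 35° = -2 sin(61.5°) sin(26.5°)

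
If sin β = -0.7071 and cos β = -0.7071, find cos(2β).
cos(2β) = cos²β - sin²β = 0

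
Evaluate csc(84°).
csc(84°) = 1.006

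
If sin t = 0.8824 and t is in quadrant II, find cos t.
cos t = -0.4705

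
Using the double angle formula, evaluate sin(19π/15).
sin(19π/15) = 2 sin 19π/30 cos 19π/30 = -0.7431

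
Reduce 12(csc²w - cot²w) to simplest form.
12(csc²w - cot²w) = 12 (using Pythagorean identity)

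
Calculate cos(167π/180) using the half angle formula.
cos(167π/180) = -√((1 + cos 167π/90)/2) = -0.9744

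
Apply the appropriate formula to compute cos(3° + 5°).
cos(3° + 5°) = cos 3° cos 5° - sin 3° sin 5° = 0.9903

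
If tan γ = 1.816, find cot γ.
cot γ = 1/tan γ = 0.5507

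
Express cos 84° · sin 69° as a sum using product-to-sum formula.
cos 84° sin 69° = (1/2)[sin(84°+69°) - sin(84°-69°)]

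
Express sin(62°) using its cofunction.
sin(62°) = cos(90° - 62°) = cos(28°)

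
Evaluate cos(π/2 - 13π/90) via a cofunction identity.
cos(π/2 - 13π/90) = sin(13π/90) = 0.4384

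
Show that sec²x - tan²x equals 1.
LHS = 1/cos²x - sin²x/cos²x = (1 - sin²x)/cos²x = cos²x/cos²x = 1 = RHS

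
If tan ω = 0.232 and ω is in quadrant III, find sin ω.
sin ω = -0.226 (using tan²ω + 1 = sec²ω)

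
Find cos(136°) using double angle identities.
cos(136°) = cos²68° - sin²68° = -0.7193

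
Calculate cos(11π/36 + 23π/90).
cos(11π/36 + 23π/90) = cos 11π/36 cos 23π/90 - sin 11π/36 sin 23π/90 = -0.1908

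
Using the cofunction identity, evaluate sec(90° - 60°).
sec(90° - 60°) = csc(60°) = 2√3/3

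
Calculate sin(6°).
sin(6°) = 0.1045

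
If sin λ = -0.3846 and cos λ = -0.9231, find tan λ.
tan λ = sin λ / cos λ = 0.4166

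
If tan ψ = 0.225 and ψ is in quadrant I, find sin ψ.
sin ψ = 0.2195 (using tan²ψ + 1 = sec²ψ)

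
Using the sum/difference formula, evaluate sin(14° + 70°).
sin(14° + 70°) = sin 14° cos 70° + cos 14° sin 70° = 0.9945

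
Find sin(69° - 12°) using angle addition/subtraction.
sin(69° - 12°) = sin 69° cos 12° - cos 69° sin 12° = 0.8387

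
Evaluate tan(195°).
tan(195°) = 2-√3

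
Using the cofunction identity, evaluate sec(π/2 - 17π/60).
sec(π/2 - 17π/60) = csc(17π/60) = 1.287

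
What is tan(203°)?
tan(203°) = 0.4245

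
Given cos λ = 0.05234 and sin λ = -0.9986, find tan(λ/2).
tan(λ/2) = sin λ / (1 + cos λ) = -0.9489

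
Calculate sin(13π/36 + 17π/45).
sin(13π/36 + 17π/45) = sin 13π/36 cos 17π/45 + cos 13π/36 sin 17π/45 = 0.7314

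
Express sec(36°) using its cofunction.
sec(36°) = csc(90° - 36°) = csc(54°)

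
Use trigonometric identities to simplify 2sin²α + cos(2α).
2sin²α + cos(2α) = 1 (using Double angle)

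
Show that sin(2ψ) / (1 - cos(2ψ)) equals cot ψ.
LHS = 2 sin ψ cos ψ / (2sin²ψ) = cos ψ/sin ψ = cot ψ = RHS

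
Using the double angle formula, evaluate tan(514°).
tan(514°) = 2 tan 257° / (1 - tan²257°) = -0.4877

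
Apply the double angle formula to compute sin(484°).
sin(484°) = 2 sin 242° cos 242° = 0.829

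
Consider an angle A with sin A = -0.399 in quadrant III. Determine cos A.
cos A = ±√(1 - sin²A) = -0.917 (negative in QIII)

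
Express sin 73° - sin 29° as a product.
sin 73° - sin 29° = 2 cos(51°) sin(22°)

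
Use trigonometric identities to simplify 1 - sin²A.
1 - sin²A = cos²A (using Pythagorean identity)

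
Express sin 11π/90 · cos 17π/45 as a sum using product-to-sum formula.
sin 11π/90 cos 17π/45 = (1/2)[sin(11π/90+17π/45) + sin(11π/90-17π/45)]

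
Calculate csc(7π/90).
csc(7π/90) = 4.134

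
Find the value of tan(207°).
tan(207°) = 0.5095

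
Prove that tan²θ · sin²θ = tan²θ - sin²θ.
RHS = sin²θ/cos²θ - sin²θ = sin²θ(1/cos²θ - 1) = sin²θ · (1 - cos²θ)/cos²θ = sin²θ · sin²θ/cos²θ = sin²θ · tan²θ = LHS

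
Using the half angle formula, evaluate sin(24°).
sin(24°) = √((1 - cos 48°)/2) = 0.4067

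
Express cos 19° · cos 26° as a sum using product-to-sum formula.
cos 19° cos 26° = (1/2)[cos(19°-26°) + cos(19°+26°)]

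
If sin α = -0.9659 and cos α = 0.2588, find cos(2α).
cos(2α) = cos²α - sin²α = -0.866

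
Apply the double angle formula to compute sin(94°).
sin(94°) = 2 sin 47° cos 47° = 0.9976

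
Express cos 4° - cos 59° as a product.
cos 4° - cos 59° = -2 sin(31.5°) sin(-27.5°)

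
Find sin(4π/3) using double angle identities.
sin(4π/3) = 2 sin 2π/3 cos 2π/3 = -√3/2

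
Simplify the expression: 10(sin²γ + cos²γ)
10(sin²γ + cos²γ) = 10 (using Pythagorean identity)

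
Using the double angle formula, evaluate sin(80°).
sin(80°) = 2 sin 40° cos 40° = 0.9848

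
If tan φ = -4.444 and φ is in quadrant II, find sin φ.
sin φ = 0.9756 (using tan²φ + 1 = sec²φ)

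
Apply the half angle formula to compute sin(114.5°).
sin(114.5°) = √((1 - cos 229°)/2) = 0.91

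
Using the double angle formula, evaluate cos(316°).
cos(316°) = cos²158° - sin²158° = 0.7193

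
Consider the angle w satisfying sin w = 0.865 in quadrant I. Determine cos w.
cos w = √(1 - sin²w) = 0.5018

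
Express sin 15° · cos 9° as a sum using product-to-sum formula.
sin 15° cos 9° = (1/2)[sin(15°+9°) + sin(15°-9°)]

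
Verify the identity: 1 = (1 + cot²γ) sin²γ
RHS = csc²γ · sin²γ = (1/sin²γ) · sin²γ = 1 = LHS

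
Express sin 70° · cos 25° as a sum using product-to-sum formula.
sin 70° cos 25° = (1/2)[sin(70°+25°) + sin(70°-25°)]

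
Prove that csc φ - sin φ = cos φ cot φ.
LHS = 1/sin φ - sin φ = (1 - sin²φ)/sin φ = cos²φ/sin φ = cos φ · (cos φ/sin φ) = cos φ cot φ = RHS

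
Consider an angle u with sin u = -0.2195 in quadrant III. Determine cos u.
cos u = ±√(1 - sin²u) = -0.9756 (negative in QIII)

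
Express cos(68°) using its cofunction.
cos(68°) = sin(90° - 68°) = sin(22°)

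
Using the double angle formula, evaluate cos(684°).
cos(684°) = 1 - 2sin²342° = 0.809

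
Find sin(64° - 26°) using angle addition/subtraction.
sin(64° - 26°) = sin 64° cos 26° - cos 64° sin 26° = 0.6157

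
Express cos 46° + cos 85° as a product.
cos 46° + cos 85° = 2 cos(65.5°) cos(-19.5°)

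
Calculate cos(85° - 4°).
cos(85° - 4°) = cos 85° cos 4° + sin 85° sin 4° = 0.1564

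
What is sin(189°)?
sin(189°) = -0.1564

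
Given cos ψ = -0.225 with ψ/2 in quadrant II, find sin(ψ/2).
sin(ψ/2) = ±√((1 - cos ψ)/2); positive since ψ/2 ∈ QII, so sin(ψ/2) = 0.7826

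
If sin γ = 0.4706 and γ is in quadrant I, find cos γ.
cos γ = 0.8823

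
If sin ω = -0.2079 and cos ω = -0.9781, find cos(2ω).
cos(2ω) = cos²ω - sin²ω = 0.9135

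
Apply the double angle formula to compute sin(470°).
sin(470°) = 2 sin 235° cos 235° = 0.9397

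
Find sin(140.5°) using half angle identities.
sin(140.5°) = √((1 - cos 281°)/2) = 0.6361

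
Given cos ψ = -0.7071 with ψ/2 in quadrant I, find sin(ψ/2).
sin(ψ/2) = ±√((1 - cos ψ)/2); positive since ψ/2 ∈ QI, so sin(ψ/2) = 0.9239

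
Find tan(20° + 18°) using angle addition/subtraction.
tan(20° + 18°) = (tan 20° + tan 18°)/(1 - tan 20° tan 18°) = 0.7813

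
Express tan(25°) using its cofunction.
tan(25°) = cot(90° - 25°) = cot(65°)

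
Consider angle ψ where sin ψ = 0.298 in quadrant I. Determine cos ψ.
cos ψ = √(1 - sin²ψ) = 0.9546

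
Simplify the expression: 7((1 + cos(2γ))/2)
7((1 + cos(2γ))/2) = 7(cos²γ) (using Power reduction)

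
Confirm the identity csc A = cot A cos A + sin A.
RHS = cos²A/sin A + sin A = (cos²A + sin²A)/sin A = 1/sin A = csc A = LHS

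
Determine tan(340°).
tan(340°) = -0.364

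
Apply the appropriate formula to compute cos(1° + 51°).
cos(1° + 51°) = cos 1° cos 51° - sin 1° sin 51° = 0.6157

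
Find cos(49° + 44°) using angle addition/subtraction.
cos(49° + 44°) = cos 49° cos 44° - sin 49° sin 44° = -0.05234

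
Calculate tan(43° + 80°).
tan(43° + 80°) = (tan 43° + tan 80°)/(1 - tan 43° tan 80°) = -1.54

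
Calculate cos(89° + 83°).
cos(89° + 83°) = cos 89° cos 83° - sin 89° sin 83° = -0.9903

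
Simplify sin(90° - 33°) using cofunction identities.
sin(90° - 33°) = cos(33°)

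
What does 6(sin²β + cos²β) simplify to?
6(sin²β + cos²β) = 6 (using Pythagorean identity)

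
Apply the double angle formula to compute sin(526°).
sin(526°) = 2 sin 263° cos 263° = 0.2419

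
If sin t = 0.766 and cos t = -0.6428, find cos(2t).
cos(2t) = cos²t - sin²t = -0.1736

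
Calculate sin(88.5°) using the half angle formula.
sin(88.5°) = √((1 - cos 177°)/2) = 0.9997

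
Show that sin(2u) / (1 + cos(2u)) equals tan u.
LHS = 2 sin u cos u / (2cos²u) = sin u/cos u = tan u = RHS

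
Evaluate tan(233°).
tan(233°) = 1.327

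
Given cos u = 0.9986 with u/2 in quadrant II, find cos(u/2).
cos(u/2) = ±√((1 + cos u)/2); negative since u/2 ∈ QII, so cos(u/2) = -0.9996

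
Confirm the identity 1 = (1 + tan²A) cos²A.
RHS = sec²A · cos²A = (1/cos²A) · cos²A = 1 = LHS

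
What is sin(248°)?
sin(248°) = -0.9272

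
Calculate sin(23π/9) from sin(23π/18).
sin(23π/9) = 2 sin 23π/18 cos 23π/18 = 0.9848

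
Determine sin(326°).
sin(326°) = -0.5592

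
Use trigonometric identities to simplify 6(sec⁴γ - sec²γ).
6(sec⁴γ - sec²γ) = 6(tan⁴γ + tan²γ) (using Pythagorean)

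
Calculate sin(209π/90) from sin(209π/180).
sin(209π/90) = 2 sin 209π/180 cos 209π/180 = 0.848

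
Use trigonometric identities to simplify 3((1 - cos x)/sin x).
3((1 - cos x)/sin x) = 3(tan(x/2)) (using Half angle)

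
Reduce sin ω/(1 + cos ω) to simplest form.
sin ω/(1 + cos ω) = tan(ω/2) (using Half angle)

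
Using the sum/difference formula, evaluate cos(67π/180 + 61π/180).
cos(67π/180 + 61π/180) = cos 67π/180 cos 61π/180 - sin 67π/180 sin 61π/180 = -0.6157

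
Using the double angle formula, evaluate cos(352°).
cos(352°) = cos²176° - sin²176° = 0.9903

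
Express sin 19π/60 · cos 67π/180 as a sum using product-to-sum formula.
sin 19π/60 cos 67π/180 = (1/2)[sin(19π/60+67π/180) + sin(19π/60-67π/180)]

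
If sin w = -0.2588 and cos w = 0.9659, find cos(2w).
cos(2w) = cos²w - sin²w = 0.866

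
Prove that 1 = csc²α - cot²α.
RHS = 1/sin²α - cos²α/sin²α = (1 - cos²α)/sin²α = sin²α/sin²α = 1 = LHS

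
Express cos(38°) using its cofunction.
cos(38°) = sin(90° - 38°) = sin(52°)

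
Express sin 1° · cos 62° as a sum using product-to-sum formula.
sin 1° cos 62° = (1/2)[sin(1°+62°) + sin(1°-62°)]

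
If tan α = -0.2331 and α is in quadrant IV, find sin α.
sin α = -0.227 (using tan²α + 1 = sec²α)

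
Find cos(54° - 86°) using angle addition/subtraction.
cos(54° - 86°) = cos 54° cos 86° + sin 54° sin 86° = 0.848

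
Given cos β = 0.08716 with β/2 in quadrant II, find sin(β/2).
sin(β/2) = ±√((1 - cos β)/2); positive since β/2 ∈ QII, so sin(β/2) = 0.6756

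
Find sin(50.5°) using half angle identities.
sin(50.5°) = √((1 - cos 101°)/2) = 0.7716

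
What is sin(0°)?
sin(0°) = 0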